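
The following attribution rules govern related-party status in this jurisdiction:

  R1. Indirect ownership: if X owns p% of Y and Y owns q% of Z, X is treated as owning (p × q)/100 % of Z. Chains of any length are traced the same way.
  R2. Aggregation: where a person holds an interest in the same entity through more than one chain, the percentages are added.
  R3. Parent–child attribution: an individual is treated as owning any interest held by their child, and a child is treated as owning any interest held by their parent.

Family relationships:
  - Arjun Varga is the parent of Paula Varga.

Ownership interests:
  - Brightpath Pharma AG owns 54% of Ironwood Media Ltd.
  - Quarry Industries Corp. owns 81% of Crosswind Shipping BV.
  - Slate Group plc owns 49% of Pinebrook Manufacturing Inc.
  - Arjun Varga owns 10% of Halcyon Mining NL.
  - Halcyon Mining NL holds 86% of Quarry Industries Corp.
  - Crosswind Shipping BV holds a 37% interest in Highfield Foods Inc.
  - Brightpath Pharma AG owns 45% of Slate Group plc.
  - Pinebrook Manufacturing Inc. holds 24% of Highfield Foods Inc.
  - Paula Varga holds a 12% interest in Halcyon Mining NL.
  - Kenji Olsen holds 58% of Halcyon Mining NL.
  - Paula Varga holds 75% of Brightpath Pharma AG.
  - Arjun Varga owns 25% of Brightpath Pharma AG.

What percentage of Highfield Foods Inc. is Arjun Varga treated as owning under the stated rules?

10.962324%

By parent–child attribution (R3), Arjun Varga is treated as also owning Paula Varga's interest in Halcyon Mining NL, giving 10% + 12% = 22%.
By parent–child attribution (R3), Arjun Varga is treated as also owning Paula Varga's interest in Brightpath Pharma AG, giving 25% + 75% = 100%.
Chain via Halcyon Mining NL → Quarry Industries Corp. → Crosswind Shipping BV (R1): 22% × 86% × 81% × 37% = 5.670324% of Highfield Foods Inc.
Chain via Brightpath Pharma AG → Slate Group plc → Pinebrook Manufacturing Inc. (R1): 100% × 45% × 49% × 24% = 5.292% of Highfield Foods Inc.
Aggregating (R2): 5.670324% + 5.292% = 10.962324%.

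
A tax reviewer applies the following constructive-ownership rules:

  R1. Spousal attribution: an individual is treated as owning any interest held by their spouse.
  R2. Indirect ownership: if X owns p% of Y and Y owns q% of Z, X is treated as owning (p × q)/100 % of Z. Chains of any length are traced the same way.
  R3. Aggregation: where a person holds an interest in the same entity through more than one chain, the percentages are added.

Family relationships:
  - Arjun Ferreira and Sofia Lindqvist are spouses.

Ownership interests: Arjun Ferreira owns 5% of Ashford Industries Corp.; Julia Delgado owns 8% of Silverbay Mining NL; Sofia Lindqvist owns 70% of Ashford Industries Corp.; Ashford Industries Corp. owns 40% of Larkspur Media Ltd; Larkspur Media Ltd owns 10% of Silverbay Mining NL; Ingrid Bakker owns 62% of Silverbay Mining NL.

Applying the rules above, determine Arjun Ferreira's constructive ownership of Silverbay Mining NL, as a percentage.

By spousal attribution (R1), Arjun Ferreira is treated as also owning Sofia Lindqvist's interest in Ashford Industries Corp, giving 5% + 70% = 75%.
Chain via Ashford Industries Corp. → Larkspur Media Ltd (R2): 75% × 40% × 10% = 3% of Silverbay Mining NL.

3%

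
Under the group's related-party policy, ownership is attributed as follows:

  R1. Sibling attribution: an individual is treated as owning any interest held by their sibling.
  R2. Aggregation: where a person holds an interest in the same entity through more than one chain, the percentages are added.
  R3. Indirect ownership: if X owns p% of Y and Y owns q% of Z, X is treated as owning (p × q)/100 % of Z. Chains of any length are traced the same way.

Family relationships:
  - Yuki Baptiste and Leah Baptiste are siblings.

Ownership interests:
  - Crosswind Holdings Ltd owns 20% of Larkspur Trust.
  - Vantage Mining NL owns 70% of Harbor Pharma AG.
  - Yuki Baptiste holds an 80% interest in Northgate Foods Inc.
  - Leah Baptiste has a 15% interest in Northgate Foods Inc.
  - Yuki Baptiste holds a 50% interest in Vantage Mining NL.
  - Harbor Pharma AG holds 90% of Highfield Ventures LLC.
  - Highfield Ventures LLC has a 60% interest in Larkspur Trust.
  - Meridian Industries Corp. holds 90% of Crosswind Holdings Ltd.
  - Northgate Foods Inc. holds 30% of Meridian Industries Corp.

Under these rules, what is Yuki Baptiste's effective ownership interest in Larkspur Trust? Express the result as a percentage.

24.03%

By sibling attribution (R1), Yuki Baptiste is treated as also owning Leah Baptiste's interest in Northgate Foods Inc, giving 80% + 15% = 95%.
Chain via Northgate Foods Inc. → Meridian Industries Corp. → Crosswind Holdings Ltd (R3): 95% × 30% × 90% × 20% = 5.13% of Larkspur Trust.
Chain via Vantage Mining NL → Harbor Pharma AG → Highfield Ventures LLC (R3): 50% × 70% × 90% × 60% = 18.9% of Larkspur Trust.
Aggregating (R2): 5.13% + 18.9% = 24.03%.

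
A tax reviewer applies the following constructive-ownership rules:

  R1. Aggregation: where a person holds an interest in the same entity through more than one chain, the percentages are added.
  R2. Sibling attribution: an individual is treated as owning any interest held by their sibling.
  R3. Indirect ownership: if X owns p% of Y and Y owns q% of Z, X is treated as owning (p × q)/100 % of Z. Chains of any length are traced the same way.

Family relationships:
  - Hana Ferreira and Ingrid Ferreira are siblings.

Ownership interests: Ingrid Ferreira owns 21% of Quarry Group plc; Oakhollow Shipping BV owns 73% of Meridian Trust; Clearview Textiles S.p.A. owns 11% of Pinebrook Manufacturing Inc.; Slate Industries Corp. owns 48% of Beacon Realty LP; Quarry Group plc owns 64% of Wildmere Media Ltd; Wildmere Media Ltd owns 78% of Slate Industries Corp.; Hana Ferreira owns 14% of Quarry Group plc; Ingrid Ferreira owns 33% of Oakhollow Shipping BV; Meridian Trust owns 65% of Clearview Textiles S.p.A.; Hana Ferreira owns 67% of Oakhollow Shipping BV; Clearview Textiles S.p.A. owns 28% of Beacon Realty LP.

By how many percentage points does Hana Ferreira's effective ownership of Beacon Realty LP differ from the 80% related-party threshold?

By sibling attribution (R2), Hana Ferreira is treated as also owning Ingrid Ferreira's interest in Oakhollow Shipping BV, giving 67% + 33% = 100%.
By sibling attribution (R2), Hana Ferreira is treated as also owning Ingrid Ferreira's interest in Quarry Group plc, giving 14% + 21% = 35%.
Chain via Oakhollow Shipping BV → Meridian Trust → Clearview Textiles S.p.A. (R3): 100% × 73% × 65% × 28% = 13.286% of Beacon Realty LP.
Chain via Quarry Group plc → Wildmere Media Ltd → Slate Industries Corp. (R3): 35% × 64% × 78% × 48% = 8.38656% of Beacon Realty LP.
Aggregating (R1): 13.286% + 8.38656% = 21.67256%.
21.67256% falls short of the 80% threshold by 58.32744 percentage points.

58.32744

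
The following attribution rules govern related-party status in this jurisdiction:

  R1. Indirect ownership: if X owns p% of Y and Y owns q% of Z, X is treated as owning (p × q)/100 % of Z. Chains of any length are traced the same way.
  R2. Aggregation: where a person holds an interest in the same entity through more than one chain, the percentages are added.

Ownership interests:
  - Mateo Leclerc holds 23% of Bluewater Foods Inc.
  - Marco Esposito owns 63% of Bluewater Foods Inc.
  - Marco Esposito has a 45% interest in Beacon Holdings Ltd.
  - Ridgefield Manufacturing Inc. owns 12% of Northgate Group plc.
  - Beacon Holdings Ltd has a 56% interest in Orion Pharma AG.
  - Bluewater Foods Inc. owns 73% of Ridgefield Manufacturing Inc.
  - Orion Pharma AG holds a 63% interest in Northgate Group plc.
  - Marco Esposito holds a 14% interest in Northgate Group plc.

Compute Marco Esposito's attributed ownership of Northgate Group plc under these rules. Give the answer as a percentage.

Chain via Bluewater Foods Inc. → Ridgefield Manufacturing Inc. (R1): 63% × 73% × 12% = 5.5188% of Northgate Group plc.
Chain via Beacon Holdings Ltd → Orion Pharma AG (R1): 45% × 56% × 63% = 15.876% of Northgate Group plc.
Direct interest in Northgate Group plc: 14%.
Aggregating (R2): 5.5188% + 15.876% + 14% = 35.3948%.

35.3948%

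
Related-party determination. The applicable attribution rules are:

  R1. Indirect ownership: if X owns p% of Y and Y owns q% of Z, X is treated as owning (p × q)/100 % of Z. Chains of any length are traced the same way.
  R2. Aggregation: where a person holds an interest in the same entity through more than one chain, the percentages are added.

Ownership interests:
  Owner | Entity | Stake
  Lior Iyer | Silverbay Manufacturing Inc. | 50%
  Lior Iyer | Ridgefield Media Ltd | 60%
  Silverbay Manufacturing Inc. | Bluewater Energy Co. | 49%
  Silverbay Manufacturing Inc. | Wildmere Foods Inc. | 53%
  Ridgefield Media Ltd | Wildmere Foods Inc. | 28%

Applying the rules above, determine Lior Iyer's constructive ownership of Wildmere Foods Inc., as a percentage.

43.3%

Chain via Silverbay Manufacturing Inc. (R1): 50% × 53% = 26.5% of Wildmere Foods Inc.
Chain via Ridgefield Media Ltd (R1): 60% × 28% = 16.8% of Wildmere Foods Inc.
Aggregating (R2): 26.5% + 16.8% = 43.3%.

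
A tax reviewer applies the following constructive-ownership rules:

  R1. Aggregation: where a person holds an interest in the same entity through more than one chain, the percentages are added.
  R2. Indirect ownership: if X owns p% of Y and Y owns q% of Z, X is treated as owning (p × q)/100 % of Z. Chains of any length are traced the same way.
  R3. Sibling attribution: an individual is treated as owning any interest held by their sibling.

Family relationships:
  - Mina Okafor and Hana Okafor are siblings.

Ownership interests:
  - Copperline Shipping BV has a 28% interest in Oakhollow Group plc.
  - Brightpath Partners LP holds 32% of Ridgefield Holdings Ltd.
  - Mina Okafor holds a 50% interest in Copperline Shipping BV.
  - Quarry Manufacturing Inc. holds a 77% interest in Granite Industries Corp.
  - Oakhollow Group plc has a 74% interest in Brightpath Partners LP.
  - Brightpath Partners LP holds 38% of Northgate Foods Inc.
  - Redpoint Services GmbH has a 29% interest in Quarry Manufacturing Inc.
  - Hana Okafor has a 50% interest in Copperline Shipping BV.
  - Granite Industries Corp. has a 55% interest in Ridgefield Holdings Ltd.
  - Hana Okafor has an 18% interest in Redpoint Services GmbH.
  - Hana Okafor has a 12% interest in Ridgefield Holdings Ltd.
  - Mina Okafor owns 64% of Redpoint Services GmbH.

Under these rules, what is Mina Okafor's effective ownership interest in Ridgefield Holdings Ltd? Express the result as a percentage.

28.70123%

By sibling attribution (R3), Mina Okafor is treated as also owning Hana Okafor's interest in Redpoint Services GmbH, giving 64% + 18% = 82%.
By sibling attribution (R3), Mina Okafor is treated as also owning Hana Okafor's interest in Copperline Shipping BV, giving 50% + 50% = 100%.
By sibling attribution (R3), Mina Okafor is treated as owning Hana Okafor's 12% interest in Ridgefield Holdings Ltd.
Chain via Redpoint Services GmbH → Quarry Manufacturing Inc. → Granite Industries Corp. (R2): 82% × 29% × 77% × 55% = 10.07083% of Ridgefield Holdings Ltd.
Chain via Copperline Shipping BV → Oakhollow Group plc → Brightpath Partners LP (R2): 100% × 28% × 74% × 32% = 6.6304% of Ridgefield Holdings Ltd.
Direct interest in Ridgefield Holdings Ltd: 12%.
Aggregating (R1): 10.07083% + 6.6304% + 12% = 28.70123%.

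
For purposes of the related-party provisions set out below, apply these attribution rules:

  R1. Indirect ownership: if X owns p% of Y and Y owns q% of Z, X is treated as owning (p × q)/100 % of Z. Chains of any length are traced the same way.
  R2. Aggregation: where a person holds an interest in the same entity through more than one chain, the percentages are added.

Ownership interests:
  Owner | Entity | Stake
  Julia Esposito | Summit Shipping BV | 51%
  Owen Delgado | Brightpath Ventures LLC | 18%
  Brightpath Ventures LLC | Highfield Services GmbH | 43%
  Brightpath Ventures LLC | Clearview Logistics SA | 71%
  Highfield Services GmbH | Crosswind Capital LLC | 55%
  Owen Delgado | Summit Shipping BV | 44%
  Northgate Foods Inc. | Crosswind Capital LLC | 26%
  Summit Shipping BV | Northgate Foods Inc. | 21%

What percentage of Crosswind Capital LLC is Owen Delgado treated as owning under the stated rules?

6.6594%

Chain via Summit Shipping BV → Northgate Foods Inc. (R1): 44% × 21% × 26% = 2.4024% of Crosswind Capital LLC.
Chain via Brightpath Ventures LLC → Highfield Services GmbH (R1): 18% × 43% × 55% = 4.257% of Crosswind Capital LLC.
Aggregating (R2): 2.4024% + 4.257% = 6.6594%.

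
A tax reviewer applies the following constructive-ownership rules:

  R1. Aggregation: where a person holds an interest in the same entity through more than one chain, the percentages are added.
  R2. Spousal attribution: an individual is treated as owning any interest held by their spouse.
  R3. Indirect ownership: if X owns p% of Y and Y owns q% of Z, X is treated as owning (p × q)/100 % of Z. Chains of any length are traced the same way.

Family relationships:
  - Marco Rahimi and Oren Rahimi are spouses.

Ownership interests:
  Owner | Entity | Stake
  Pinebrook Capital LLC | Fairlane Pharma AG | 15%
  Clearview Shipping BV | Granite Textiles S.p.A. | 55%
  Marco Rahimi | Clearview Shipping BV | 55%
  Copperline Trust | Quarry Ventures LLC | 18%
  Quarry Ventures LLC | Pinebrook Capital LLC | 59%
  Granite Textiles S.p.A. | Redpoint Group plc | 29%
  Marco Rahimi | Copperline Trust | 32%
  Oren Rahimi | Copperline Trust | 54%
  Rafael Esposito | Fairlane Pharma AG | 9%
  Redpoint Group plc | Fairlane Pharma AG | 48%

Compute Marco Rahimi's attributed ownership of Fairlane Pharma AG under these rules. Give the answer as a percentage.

5.58078%

By spousal attribution (R2), Marco Rahimi is treated as also owning Oren Rahimi's interest in Copperline Trust, giving 32% + 54% = 86%.
Chain via Copperline Trust → Quarry Ventures LLC → Pinebrook Capital LLC (R3): 86% × 18% × 59% × 15% = 1.36998% of Fairlane Pharma AG.
Chain via Clearview Shipping BV → Granite Textiles S.p.A. → Redpoint Group plc (R3): 55% × 55% × 29% × 48% = 4.2108% of Fairlane Pharma AG.
Aggregating (R1): 1.36998% + 4.2108% = 5.58078%.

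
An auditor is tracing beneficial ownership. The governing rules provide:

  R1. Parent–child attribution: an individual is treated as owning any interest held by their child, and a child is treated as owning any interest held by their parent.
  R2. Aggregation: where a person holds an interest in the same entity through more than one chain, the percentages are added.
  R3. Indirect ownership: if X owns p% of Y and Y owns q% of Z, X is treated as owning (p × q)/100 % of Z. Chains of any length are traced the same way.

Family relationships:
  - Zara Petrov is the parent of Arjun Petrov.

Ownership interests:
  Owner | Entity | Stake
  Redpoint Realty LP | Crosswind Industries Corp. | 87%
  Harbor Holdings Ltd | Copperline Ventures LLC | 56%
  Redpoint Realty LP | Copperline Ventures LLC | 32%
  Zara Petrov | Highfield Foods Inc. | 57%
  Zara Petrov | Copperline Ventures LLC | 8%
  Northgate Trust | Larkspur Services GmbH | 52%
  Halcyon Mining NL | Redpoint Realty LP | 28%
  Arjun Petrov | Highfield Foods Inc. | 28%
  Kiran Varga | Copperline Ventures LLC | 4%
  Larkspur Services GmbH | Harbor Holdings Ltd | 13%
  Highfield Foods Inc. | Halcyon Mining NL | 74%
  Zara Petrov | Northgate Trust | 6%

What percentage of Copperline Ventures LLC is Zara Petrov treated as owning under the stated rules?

13.862976%

By parent–child attribution (R1), Zara Petrov is treated as also owning Arjun Petrov's interest in Highfield Foods Inc, giving 57% + 28% = 85%.
Chain via Highfield Foods Inc. → Halcyon Mining NL → Redpoint Realty LP (R3): 85% × 74% × 28% × 32% = 5.63584% of Copperline Ventures LLC.
Chain via Northgate Trust → Larkspur Services GmbH → Harbor Holdings Ltd (R3): 6% × 52% × 13% × 56% = 0.227136% of Copperline Ventures LLC.
Direct interest in Copperline Ventures LLC: 8%.
Aggregating (R2): 5.63584% + 0.227136% + 8% = 13.862976%.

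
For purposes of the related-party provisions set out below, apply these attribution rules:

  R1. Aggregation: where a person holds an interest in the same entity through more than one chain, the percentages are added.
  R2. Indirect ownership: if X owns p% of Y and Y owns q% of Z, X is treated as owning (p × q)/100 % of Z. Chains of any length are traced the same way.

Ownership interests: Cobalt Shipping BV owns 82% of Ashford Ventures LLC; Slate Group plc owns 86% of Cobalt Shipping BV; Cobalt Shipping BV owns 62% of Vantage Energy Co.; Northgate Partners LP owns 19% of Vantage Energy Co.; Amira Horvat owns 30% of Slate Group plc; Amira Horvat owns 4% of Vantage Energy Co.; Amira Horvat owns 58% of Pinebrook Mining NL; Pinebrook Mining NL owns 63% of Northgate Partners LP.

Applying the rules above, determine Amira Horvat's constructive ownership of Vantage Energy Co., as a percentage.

Chain via Slate Group plc → Cobalt Shipping BV (R2): 30% × 86% × 62% = 15.996% of Vantage Energy Co.
Chain via Pinebrook Mining NL → Northgate Partners LP (R2): 58% × 63% × 19% = 6.9426% of Vantage Energy Co.
Direct interest in Vantage Energy Co: 4%.
Aggregating (R1): 15.996% + 6.9426% + 4% = 26.9386%.

26.9386%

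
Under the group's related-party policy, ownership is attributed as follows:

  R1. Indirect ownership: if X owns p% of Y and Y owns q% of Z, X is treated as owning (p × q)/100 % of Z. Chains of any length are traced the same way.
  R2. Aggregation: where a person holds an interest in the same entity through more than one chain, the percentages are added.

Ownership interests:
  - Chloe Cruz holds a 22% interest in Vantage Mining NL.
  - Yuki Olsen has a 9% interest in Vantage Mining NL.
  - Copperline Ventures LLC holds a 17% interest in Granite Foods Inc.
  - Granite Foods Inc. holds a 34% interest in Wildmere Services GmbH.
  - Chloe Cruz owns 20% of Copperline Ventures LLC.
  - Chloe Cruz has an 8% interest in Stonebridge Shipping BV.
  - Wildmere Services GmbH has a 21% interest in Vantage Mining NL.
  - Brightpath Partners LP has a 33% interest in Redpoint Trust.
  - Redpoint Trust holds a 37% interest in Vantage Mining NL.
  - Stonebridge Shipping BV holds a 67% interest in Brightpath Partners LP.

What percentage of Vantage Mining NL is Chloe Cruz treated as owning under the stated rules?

Chain via Copperline Ventures LLC → Granite Foods Inc. → Wildmere Services GmbH (R1): 20% × 17% × 34% × 21% = 0.24276% of Vantage Mining NL.
Chain via Stonebridge Shipping BV → Brightpath Partners LP → Redpoint Trust (R1): 8% × 67% × 33% × 37% = 0.654456% of Vantage Mining NL.
Direct interest in Vantage Mining NL: 22%.
Aggregating (R2): 0.24276% + 0.654456% + 22% = 22.897216%.

22.897216%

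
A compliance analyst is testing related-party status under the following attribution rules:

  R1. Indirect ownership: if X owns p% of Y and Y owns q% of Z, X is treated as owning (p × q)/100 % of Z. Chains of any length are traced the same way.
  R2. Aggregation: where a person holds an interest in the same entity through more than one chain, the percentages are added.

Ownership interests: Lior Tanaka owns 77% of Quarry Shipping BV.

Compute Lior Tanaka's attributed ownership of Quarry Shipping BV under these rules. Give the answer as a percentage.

Direct interest in Quarry Shipping BV: 77%.

77%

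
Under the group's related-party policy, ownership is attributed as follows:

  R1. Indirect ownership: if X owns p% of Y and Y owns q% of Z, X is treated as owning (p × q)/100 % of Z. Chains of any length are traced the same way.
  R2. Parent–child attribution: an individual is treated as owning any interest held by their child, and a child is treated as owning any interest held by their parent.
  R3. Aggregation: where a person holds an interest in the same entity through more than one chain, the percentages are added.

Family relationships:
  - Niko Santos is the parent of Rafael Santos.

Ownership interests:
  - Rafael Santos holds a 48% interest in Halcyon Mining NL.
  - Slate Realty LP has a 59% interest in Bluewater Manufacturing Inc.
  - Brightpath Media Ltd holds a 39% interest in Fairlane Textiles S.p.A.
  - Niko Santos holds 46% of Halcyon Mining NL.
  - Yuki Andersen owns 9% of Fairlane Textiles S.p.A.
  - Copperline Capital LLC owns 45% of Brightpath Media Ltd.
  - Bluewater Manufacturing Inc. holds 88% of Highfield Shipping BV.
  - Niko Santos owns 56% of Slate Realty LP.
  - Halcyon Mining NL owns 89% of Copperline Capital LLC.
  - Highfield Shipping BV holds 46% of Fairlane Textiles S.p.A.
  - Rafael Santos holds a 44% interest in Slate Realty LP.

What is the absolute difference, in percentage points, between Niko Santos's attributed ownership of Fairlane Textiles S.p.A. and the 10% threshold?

By parent–child attribution (R2), Niko Santos is treated as also owning Rafael Santos's interest in Slate Realty LP, giving 56% + 44% = 100%.
By parent–child attribution (R2), Niko Santos is treated as also owning Rafael Santos's interest in Halcyon Mining NL, giving 46% + 48% = 94%.
Chain via Slate Realty LP → Bluewater Manufacturing Inc. → Highfield Shipping BV (R1): 100% × 59% × 88% × 46% = 23.8832% of Fairlane Textiles S.p.A.
Chain via Halcyon Mining NL → Copperline Capital LLC → Brightpath Media Ltd (R1): 94% × 89% × 45% × 39% = 14.68233% of Fairlane Textiles S.p.A.
Aggregating (R3): 23.8832% + 14.68233% = 38.56553%.
38.56553% exceeds the 10% threshold by 28.56553 percentage points.

28.56553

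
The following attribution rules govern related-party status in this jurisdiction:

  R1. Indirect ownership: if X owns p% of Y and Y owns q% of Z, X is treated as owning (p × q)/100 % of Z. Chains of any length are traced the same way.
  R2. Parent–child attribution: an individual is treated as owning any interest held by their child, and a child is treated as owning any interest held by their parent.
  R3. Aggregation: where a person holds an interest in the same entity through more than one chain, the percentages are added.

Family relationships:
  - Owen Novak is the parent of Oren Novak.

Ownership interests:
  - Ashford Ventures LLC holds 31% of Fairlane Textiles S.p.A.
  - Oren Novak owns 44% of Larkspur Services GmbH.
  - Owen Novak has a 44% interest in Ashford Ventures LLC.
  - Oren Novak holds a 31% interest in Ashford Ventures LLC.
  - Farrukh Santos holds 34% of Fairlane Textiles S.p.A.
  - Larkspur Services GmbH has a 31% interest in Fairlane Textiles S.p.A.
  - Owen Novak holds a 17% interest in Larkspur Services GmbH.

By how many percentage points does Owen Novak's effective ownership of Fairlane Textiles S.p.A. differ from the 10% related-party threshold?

By parent–child attribution (R2), Owen Novak is treated as also owning Oren Novak's interest in Ashford Ventures LLC, giving 44% + 31% = 75%.
By parent–child attribution (R2), Owen Novak is treated as also owning Oren Novak's interest in Larkspur Services GmbH, giving 17% + 44% = 61%.
Chain via Ashford Ventures LLC (R1): 75% × 31% = 23.25% of Fairlane Textiles S.p.A.
Chain via Larkspur Services GmbH (R1): 61% × 31% = 18.91% of Fairlane Textiles S.p.A.
Aggregating (R3): 23.25% + 18.91% = 42.16%.
42.16% exceeds the 10% threshold by 32.16 percentage points.

32.16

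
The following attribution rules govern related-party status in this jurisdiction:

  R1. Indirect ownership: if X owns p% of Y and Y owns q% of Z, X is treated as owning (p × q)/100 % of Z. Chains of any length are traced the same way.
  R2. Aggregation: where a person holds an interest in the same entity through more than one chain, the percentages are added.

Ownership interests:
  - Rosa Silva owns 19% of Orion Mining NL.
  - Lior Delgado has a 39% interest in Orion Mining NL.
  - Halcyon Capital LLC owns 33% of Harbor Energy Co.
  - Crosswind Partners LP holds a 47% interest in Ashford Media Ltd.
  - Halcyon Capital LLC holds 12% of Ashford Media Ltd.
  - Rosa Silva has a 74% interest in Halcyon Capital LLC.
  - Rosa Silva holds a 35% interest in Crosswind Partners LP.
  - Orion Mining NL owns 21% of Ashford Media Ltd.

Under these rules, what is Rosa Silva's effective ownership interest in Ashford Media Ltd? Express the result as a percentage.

29.32%

Chain via Orion Mining NL (R1): 19% × 21% = 3.99% of Ashford Media Ltd.
Chain via Halcyon Capital LLC (R1): 74% × 12% = 8.88% of Ashford Media Ltd.
Chain via Crosswind Partners LP (R1): 35% × 47% = 16.45% of Ashford Media Ltd.
Aggregating (R2): 3.99% + 8.88% + 16.45% = 29.32%.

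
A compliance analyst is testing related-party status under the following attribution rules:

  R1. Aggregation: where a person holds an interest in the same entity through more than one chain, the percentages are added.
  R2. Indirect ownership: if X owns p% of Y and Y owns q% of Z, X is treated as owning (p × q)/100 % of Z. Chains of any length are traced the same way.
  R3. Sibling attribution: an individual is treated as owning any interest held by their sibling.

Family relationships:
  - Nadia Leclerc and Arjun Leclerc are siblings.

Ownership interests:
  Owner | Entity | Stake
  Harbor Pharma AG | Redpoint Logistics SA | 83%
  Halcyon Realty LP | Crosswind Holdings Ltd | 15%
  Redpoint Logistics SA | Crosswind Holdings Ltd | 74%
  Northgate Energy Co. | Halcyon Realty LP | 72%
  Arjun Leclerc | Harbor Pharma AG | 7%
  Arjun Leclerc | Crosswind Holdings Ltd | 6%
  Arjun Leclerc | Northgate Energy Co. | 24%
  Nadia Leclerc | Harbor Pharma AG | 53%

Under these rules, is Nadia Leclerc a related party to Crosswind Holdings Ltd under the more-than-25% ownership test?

Yes

By sibling attribution (R3), Nadia Leclerc is treated as also owning Arjun Leclerc's interest in Harbor Pharma AG, giving 53% + 7% = 60%.
By sibling attribution (R3), Nadia Leclerc is treated as owning Arjun Leclerc's 24% interest in Northgate Energy Co.
By sibling attribution (R3), Nadia Leclerc is treated as owning Arjun Leclerc's 6% interest in Crosswind Holdings Ltd.
Chain via Harbor Pharma AG → Redpoint Logistics SA (R2): 60% × 83% × 74% = 36.852% of Crosswind Holdings Ltd.
Chain via Northgate Energy Co. → Halcyon Realty LP (R2): 24% × 72% × 15% = 2.592% of Crosswind Holdings Ltd.
Direct interest in Crosswind Holdings Ltd: 6%.
Aggregating (R1): 36.852% + 2.592% + 6% = 45.444%.
45.444% exceeds the 25% threshold, so Nadia is a related party to Crosswind Holdings Ltd.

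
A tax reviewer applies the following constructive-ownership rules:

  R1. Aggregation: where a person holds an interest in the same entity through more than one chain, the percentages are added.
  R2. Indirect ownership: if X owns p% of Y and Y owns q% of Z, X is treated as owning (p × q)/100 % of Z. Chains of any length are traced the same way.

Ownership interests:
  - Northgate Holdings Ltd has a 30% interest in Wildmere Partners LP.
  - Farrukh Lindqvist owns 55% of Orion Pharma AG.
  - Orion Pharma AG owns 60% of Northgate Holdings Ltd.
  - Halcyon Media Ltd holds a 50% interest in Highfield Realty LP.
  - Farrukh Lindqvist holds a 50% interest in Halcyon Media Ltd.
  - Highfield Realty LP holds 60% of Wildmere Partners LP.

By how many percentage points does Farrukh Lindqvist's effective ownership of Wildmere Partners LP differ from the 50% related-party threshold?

Chain via Orion Pharma AG → Northgate Holdings Ltd (R2): 55% × 60% × 30% = 9.9% of Wildmere Partners LP.
Chain via Halcyon Media Ltd → Highfield Realty LP (R2): 50% × 50% × 60% = 15% of Wildmere Partners LP.
Aggregating (R1): 9.9% + 15% = 24.9%.
24.9% falls short of the 50% threshold by 25.1 percentage points.

25.1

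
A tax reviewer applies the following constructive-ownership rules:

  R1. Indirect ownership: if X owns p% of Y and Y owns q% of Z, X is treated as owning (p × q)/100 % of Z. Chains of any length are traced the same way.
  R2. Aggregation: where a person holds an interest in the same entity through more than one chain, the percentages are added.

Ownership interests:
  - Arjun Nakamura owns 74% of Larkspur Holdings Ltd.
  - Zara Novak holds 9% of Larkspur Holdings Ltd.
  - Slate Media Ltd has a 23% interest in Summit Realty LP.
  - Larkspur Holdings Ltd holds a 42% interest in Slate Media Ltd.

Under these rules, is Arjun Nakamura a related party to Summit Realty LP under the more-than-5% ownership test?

Chain via Larkspur Holdings Ltd → Slate Media Ltd (R1): 74% × 42% × 23% = 7.1484% of Summit Realty LP.
7.1484% exceeds the 5% threshold, so Arjun is a related party to Summit Realty LP.

Yes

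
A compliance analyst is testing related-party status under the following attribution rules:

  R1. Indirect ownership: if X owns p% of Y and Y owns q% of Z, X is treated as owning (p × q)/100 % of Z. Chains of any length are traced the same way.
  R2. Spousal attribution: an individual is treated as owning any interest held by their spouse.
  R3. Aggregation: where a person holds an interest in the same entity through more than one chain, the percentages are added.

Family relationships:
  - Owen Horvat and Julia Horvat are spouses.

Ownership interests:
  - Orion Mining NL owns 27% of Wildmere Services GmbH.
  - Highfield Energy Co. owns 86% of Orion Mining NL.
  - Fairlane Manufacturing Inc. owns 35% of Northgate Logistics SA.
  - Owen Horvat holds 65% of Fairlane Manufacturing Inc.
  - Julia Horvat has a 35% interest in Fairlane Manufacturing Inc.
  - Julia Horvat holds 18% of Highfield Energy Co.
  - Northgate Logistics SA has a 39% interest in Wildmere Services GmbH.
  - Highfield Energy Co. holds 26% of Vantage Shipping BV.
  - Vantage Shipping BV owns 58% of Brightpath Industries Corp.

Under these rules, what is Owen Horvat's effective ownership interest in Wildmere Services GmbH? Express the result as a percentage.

17.8296%

By spousal attribution (R2), Owen Horvat is treated as also owning Julia Horvat's interest in Fairlane Manufacturing Inc, giving 65% + 35% = 100%.
By spousal attribution (R2), Owen Horvat is treated as owning Julia Horvat's 18% interest in Highfield Energy Co.
Chain via Fairlane Manufacturing Inc. → Northgate Logistics SA (R1): 100% × 35% × 39% = 13.65% of Wildmere Services GmbH.
Chain via Highfield Energy Co. → Orion Mining NL (R1): 18% × 86% × 27% = 4.1796% of Wildmere Services GmbH.
Aggregating (R3): 13.65% + 4.1796% = 17.8296%.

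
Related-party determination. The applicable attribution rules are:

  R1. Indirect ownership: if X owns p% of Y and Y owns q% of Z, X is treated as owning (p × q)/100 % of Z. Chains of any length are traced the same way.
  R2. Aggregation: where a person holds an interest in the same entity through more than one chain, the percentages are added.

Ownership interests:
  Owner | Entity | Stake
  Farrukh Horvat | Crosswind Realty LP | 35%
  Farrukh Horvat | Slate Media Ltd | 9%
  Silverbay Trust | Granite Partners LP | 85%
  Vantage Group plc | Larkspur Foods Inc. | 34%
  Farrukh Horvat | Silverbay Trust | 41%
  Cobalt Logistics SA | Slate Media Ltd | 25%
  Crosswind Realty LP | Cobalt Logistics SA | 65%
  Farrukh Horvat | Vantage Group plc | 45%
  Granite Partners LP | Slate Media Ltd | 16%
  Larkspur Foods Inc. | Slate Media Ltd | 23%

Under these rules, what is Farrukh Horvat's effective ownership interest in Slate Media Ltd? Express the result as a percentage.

Chain via Silverbay Trust → Granite Partners LP (R1): 41% × 85% × 16% = 5.576% of Slate Media Ltd.
Chain via Vantage Group plc → Larkspur Foods Inc. (R1): 45% × 34% × 23% = 3.519% of Slate Media Ltd.
Chain via Crosswind Realty LP → Cobalt Logistics SA (R1): 35% × 65% × 25% = 5.6875% of Slate Media Ltd.
Direct interest in Slate Media Ltd: 9%.
Aggregating (R2): 5.576% + 3.519% + 5.6875% + 9% = 23.7825%.

23.7825%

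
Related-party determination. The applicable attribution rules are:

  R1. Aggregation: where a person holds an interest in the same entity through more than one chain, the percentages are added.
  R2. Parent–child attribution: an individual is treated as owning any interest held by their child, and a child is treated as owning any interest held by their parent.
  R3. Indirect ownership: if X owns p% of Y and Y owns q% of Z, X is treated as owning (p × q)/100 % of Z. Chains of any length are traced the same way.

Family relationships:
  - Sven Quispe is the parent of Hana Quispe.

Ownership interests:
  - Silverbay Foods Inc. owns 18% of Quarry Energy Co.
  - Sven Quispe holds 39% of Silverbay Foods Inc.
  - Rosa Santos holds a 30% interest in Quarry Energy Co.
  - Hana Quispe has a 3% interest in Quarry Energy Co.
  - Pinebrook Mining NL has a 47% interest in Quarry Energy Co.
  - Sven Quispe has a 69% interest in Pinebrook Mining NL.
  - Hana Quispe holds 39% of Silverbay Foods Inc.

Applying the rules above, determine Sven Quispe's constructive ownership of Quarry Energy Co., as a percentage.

49.47%

By parent–child attribution (R2), Sven Quispe is treated as also owning Hana Quispe's interest in Silverbay Foods Inc, giving 39% + 39% = 78%.
By parent–child attribution (R2), Sven Quispe is treated as owning Hana Quispe's 3% interest in Quarry Energy Co.
Chain via Silverbay Foods Inc. (R3): 78% × 18% = 14.04% of Quarry Energy Co.
Chain via Pinebrook Mining NL (R3): 69% × 47% = 32.43% of Quarry Energy Co.
Direct interest in Quarry Energy Co: 3%.
Aggregating (R1): 14.04% + 32.43% + 3% = 49.47%.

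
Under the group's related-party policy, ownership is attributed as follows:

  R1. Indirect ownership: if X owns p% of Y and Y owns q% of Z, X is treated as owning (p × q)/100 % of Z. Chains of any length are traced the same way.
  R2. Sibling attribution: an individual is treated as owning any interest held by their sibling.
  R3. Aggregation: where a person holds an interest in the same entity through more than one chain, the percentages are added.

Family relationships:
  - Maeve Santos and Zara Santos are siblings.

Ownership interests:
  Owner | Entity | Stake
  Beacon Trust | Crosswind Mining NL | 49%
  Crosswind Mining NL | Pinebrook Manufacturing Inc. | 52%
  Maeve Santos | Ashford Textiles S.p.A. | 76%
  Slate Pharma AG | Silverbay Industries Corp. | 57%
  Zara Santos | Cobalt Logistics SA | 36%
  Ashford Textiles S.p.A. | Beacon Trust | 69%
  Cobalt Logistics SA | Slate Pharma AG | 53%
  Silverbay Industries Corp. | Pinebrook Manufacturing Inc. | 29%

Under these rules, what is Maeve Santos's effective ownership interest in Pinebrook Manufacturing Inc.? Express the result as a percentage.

By sibling attribution (R2), Maeve Santos is treated as owning Zara Santos's 36% interest in Cobalt Logistics SA.
Chain via Ashford Textiles S.p.A. → Beacon Trust → Crosswind Mining NL (R1): 76% × 69% × 49% × 52% = 13.361712% of Pinebrook Manufacturing Inc.
Chain via Cobalt Logistics SA → Slate Pharma AG → Silverbay Industries Corp. (R1): 36% × 53% × 57% × 29% = 3.153924% of Pinebrook Manufacturing Inc.
Aggregating (R3): 13.361712% + 3.153924% = 16.515636%.

16.515636%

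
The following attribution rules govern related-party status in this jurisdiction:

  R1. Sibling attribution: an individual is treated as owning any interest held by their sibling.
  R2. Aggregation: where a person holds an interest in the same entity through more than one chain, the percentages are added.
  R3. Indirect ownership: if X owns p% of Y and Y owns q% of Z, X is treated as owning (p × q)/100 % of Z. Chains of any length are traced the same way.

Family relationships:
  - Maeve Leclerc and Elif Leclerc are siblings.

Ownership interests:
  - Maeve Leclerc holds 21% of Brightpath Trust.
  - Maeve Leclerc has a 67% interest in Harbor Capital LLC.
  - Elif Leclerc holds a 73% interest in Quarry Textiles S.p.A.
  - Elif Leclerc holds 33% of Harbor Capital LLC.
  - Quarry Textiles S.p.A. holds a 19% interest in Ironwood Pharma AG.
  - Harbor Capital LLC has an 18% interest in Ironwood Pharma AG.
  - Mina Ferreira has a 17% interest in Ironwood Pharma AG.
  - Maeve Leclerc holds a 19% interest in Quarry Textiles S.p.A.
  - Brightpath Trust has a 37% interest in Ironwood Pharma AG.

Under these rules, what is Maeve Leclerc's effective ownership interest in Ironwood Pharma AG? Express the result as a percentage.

By sibling attribution (R1), Maeve Leclerc is treated as also owning Elif Leclerc's interest in Harbor Capital LLC, giving 67% + 33% = 100%.
By sibling attribution (R1), Maeve Leclerc is treated as also owning Elif Leclerc's interest in Quarry Textiles S.p.A, giving 19% + 73% = 92%.
Chain via Harbor Capital LLC (R3): 100% × 18% = 18% of Ironwood Pharma AG.
Chain via Quarry Textiles S.p.A. (R3): 92% × 19% = 17.48% of Ironwood Pharma AG.
Chain via Brightpath Trust (R3): 21% × 37% = 7.77% of Ironwood Pharma AG.
Aggregating (R2): 18% + 17.48% + 7.77% = 43.25%.

43.25%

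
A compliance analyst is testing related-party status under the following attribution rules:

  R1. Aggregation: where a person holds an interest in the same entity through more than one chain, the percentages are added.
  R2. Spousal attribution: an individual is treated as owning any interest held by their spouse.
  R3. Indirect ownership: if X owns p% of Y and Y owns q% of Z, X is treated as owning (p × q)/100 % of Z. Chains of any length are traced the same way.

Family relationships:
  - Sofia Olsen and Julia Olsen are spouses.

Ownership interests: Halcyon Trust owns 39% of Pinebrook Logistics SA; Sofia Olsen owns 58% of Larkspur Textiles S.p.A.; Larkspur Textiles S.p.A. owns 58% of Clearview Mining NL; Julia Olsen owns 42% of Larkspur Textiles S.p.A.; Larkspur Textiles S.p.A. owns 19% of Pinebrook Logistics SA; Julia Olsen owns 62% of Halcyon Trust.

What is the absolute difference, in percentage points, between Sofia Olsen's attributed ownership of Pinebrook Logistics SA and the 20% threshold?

By spousal attribution (R2), Sofia Olsen is treated as also owning Julia Olsen's interest in Larkspur Textiles S.p.A, giving 58% + 42% = 100%.
By spousal attribution (R2), Sofia Olsen is treated as owning Julia Olsen's 62% interest in Halcyon Trust.
Chain via Larkspur Textiles S.p.A. (R3): 100% × 19% = 19% of Pinebrook Logistics SA.
Chain via Halcyon Trust (R3): 62% × 39% = 24.18% of Pinebrook Logistics SA.
Aggregating (R1): 19% + 24.18% = 43.18%.
43.18% exceeds the 20% threshold by 23.18 percentage points.

23.18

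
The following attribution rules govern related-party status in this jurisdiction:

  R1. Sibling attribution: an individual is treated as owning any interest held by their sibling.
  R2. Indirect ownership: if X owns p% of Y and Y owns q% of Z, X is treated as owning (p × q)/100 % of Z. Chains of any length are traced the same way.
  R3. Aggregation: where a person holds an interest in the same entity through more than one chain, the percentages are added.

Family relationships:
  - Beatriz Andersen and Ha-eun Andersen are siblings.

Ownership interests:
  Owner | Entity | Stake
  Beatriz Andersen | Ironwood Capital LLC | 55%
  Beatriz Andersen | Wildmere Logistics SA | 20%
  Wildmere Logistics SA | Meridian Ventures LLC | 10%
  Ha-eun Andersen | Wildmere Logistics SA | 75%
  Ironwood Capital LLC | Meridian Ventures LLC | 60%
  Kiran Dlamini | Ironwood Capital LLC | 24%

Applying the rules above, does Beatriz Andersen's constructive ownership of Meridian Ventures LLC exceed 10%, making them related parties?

By sibling attribution (R1), Beatriz Andersen is treated as also owning Ha-eun Andersen's interest in Wildmere Logistics SA, giving 20% + 75% = 95%.
Chain via Wildmere Logistics SA (R2): 95% × 10% = 9.5% of Meridian Ventures LLC.
Chain via Ironwood Capital LLC (R2): 55% × 60% = 33% of Meridian Ventures LLC.
Aggregating (R3): 9.5% + 33% = 42.5%.
42.5% exceeds the 10% threshold, so Beatriz is a related party to Meridian Ventures LLC.

Yes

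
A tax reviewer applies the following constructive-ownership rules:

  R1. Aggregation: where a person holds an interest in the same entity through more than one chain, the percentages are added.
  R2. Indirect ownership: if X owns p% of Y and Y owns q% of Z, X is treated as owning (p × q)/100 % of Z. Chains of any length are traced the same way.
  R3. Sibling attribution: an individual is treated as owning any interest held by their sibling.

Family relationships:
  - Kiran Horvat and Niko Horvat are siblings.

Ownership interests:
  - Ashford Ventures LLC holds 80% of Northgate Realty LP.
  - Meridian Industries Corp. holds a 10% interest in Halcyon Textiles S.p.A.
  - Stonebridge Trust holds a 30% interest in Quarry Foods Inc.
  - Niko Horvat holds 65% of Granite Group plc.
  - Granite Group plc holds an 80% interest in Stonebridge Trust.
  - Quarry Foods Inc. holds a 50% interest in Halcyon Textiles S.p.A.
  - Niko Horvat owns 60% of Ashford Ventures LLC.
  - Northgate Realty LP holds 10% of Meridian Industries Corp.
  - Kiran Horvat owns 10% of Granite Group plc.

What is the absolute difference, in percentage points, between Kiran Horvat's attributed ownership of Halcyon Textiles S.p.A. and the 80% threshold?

70.52

By sibling attribution (R3), Kiran Horvat is treated as also owning Niko Horvat's interest in Granite Group plc, giving 10% + 65% = 75%.
By sibling attribution (R3), Kiran Horvat is treated as owning Niko Horvat's 60% interest in Ashford Ventures LLC.
Chain via Granite Group plc → Stonebridge Trust → Quarry Foods Inc. (R2): 75% × 80% × 30% × 50% = 9% of Halcyon Textiles S.p.A.
Chain via Ashford Ventures LLC → Northgate Realty LP → Meridian Industries Corp. (R2): 60% × 80% × 10% × 10% = 0.48% of Halcyon Textiles S.p.A.
Aggregating (R1): 9% + 0.48% = 9.48%.
9.48% falls short of the 80% threshold by 70.52 percentage points.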